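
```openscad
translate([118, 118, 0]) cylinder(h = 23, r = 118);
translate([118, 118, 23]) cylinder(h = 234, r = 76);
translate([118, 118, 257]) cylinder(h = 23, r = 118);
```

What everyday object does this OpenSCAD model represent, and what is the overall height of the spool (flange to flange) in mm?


A spool. The overall height is 280 mm.

Three coaxial cylinders, large–small–large — a spool. Two 23 mm flanges and a 234 mm core give 23 + 234 + 23 = 280 mm.


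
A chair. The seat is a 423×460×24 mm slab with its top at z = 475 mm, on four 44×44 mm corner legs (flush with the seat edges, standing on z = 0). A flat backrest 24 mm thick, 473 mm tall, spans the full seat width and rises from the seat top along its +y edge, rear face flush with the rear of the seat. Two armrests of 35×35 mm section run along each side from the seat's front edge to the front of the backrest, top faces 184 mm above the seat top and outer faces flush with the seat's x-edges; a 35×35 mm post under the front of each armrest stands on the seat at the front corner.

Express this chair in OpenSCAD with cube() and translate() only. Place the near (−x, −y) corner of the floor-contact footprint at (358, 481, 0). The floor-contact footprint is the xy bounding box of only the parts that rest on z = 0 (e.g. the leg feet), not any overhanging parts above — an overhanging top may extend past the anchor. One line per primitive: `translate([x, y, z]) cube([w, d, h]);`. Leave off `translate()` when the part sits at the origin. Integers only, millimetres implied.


translate([358, 481, 451]) cube([423, 460, 24]);
translate([358, 481, 0]) cube([44, 44, 451]);
translate([737, 481, 0]) cube([44, 44, 451]);
translate([358, 897, 0]) cube([44, 44, 451]);
translate([737, 897, 0]) cube([44, 44, 451]);
translate([358, 917, 475]) cube([423, 24, 473]);
translate([358, 481, 624]) cube([35, 436, 35]);
translate([746, 481, 624]) cube([35, 436, 35]);
translate([358, 481, 475]) cube([35, 35, 149]);
translate([746, 481, 475]) cube([35, 35, 149]);


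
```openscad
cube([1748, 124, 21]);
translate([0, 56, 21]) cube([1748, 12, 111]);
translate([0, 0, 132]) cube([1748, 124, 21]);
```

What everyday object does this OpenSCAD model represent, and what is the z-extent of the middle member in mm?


An I-beam. The web height is 111 mm.

Two wide flanges with a thin centred web — an I-beam. Overall 153 mm minus two 21 mm flanges gives a web of 153 − 2·21 = 111 mm.


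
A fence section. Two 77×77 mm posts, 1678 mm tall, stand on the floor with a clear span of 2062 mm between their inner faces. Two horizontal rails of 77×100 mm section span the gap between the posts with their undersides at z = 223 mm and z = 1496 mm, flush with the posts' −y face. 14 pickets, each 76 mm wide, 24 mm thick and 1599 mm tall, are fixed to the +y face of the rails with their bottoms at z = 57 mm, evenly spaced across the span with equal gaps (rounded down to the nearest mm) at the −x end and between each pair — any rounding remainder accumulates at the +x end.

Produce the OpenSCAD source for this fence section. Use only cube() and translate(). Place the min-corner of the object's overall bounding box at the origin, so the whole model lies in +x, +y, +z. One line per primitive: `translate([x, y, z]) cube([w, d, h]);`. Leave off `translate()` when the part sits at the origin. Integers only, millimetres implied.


cube([77, 77, 1678]);
translate([2139, 0, 0]) cube([77, 77, 1678]);
translate([77, 0, 223]) cube([2062, 77, 100]);
translate([77, 0, 1496]) cube([2062, 77, 100]);
translate([143, 77, 57]) cube([76, 24, 1599]);
translate([285, 77, 57]) cube([76, 24, 1599]);
translate([427, 77, 57]) cube([76, 24, 1599]);
translate([569, 77, 57]) cube([76, 24, 1599]);
translate([711, 77, 57]) cube([76, 24, 1599]);
translate([853, 77, 57]) cube([76, 24, 1599]);
translate([995, 77, 57]) cube([76, 24, 1599]);
translate([1137, 77, 57]) cube([76, 24, 1599]);
translate([1279, 77, 57]) cube([76, 24, 1599]);
translate([1421, 77, 57]) cube([76, 24, 1599]);
translate([1563, 77, 57]) cube([76, 24, 1599]);
translate([1705, 77, 57]) cube([76, 24, 1599]);
translate([1847, 77, 57]) cube([76, 24, 1599]);
translate([1989, 77, 57]) cube([76, 24, 1599]);


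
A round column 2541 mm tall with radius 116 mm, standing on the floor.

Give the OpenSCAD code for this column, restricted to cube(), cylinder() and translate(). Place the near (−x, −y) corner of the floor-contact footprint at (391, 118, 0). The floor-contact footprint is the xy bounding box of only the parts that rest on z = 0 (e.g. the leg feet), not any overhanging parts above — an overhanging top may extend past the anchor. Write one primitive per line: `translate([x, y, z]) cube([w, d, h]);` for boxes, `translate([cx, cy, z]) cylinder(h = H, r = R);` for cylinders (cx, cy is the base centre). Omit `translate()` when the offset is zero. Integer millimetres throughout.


translate([507, 234, 0]) cylinder(h = 2541, r = 116);


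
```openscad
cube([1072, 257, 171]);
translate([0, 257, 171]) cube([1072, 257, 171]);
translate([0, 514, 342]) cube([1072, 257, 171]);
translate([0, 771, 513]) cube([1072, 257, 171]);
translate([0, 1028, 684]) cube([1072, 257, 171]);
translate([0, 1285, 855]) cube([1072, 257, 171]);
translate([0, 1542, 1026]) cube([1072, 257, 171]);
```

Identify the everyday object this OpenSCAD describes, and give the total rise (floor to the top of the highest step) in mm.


A staircase. The total rise is 1197 mm.

7 identical blocks, each offset up and back from the previous — a staircase. Each step is 171 mm tall and there are 7 of them, so the total rise is 7 × 171 = 1197 mm.


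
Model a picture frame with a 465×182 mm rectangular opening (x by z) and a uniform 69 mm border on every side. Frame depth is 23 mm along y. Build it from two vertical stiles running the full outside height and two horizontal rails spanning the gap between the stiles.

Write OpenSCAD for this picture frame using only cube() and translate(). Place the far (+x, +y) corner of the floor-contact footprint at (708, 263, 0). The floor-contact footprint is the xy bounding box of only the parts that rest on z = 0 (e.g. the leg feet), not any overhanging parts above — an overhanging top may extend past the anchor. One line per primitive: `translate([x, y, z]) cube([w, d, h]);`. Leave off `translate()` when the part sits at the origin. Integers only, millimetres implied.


translate([105, 240, 0]) cube([69, 23, 320]);
translate([639, 240, 0]) cube([69, 23, 320]);
translate([174, 240, 0]) cube([465, 23, 69]);
translate([174, 240, 251]) cube([465, 23, 69]);


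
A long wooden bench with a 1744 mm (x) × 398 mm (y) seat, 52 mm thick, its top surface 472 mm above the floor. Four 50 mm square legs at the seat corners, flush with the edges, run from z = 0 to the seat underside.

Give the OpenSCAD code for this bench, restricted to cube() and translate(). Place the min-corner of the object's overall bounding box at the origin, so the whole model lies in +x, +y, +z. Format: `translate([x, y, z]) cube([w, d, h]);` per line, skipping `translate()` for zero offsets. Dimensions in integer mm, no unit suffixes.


translate([0, 0, 420]) cube([1744, 398, 52]);
cube([50, 50, 420]);
translate([0, 348, 0]) cube([50, 50, 420]);
translate([1694, 0, 0]) cube([50, 50, 420]);
translate([1694, 348, 0]) cube([50, 50, 420]);


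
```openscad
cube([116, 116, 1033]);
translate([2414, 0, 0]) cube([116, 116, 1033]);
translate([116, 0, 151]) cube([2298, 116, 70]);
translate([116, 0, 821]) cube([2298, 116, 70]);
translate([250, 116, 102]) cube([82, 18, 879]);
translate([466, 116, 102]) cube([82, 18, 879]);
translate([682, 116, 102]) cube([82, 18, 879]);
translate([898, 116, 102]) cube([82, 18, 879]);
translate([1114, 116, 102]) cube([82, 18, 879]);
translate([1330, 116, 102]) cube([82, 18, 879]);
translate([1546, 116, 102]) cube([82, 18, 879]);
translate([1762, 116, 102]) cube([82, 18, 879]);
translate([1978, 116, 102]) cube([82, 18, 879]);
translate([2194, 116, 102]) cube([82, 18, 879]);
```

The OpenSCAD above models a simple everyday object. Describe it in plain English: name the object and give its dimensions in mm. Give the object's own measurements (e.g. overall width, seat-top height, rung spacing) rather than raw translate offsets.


A fence section. Two 116×116 mm posts, 1033 mm tall, stand on the floor with a clear span of 2298 mm between their inner faces. Two horizontal rails of 116×70 mm section span the gap between the posts with their undersides at z = 151 mm and z = 821 mm, flush with the posts' −y face. 10 pickets, each 82 mm wide, 18 mm thick and 879 mm tall, are fixed to the +y face of the rails with their bottoms at z = 102 mm, spaced across the span with a 134 mm gap after the −x post and between neighbouring pickets, with 138 mm left before the +x post.


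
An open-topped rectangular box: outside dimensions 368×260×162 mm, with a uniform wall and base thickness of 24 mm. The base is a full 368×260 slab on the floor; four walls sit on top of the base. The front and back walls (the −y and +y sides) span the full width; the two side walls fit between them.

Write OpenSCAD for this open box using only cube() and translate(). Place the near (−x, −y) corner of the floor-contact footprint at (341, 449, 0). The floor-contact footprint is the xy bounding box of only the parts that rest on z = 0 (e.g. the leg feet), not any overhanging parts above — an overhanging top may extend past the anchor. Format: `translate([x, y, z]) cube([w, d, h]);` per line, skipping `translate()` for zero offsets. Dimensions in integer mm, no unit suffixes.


translate([341, 449, 0]) cube([368, 260, 24]);
translate([341, 449, 24]) cube([368, 24, 138]);
translate([341, 685, 24]) cube([368, 24, 138]);
translate([341, 473, 24]) cube([24, 212, 138]);
translate([685, 473, 24]) cube([24, 212, 138]);


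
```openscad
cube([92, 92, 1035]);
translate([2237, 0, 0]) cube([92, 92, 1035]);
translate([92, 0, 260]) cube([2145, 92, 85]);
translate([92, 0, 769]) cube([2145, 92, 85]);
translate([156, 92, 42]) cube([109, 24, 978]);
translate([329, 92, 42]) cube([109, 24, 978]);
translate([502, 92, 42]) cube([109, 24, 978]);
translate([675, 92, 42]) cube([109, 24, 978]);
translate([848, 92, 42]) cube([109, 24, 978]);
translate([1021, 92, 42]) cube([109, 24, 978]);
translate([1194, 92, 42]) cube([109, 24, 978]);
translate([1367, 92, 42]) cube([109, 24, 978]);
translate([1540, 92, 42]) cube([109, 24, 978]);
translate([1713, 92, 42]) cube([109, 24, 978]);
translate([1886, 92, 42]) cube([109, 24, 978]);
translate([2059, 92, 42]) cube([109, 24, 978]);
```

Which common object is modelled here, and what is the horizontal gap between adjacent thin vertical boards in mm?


A fence section. The picket gap is 64 mm.

Two posts, two rails, 12 pickets — a fence section. Span 2145 mm holds 12 pickets of 109 mm with 13 equal gaps: ⌊(2145 − 12·109) / 13⌋ = 64 mm.


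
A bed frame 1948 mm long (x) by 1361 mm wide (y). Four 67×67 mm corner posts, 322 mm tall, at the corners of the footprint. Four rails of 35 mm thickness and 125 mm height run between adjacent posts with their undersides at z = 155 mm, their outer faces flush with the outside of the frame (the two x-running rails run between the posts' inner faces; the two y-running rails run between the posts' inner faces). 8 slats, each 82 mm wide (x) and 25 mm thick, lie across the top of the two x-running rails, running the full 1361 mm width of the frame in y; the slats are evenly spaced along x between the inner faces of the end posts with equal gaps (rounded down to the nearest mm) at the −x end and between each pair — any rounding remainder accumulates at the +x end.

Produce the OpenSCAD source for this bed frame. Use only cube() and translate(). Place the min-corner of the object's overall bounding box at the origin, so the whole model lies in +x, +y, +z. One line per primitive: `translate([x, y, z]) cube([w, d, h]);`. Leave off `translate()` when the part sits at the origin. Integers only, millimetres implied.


cube([67, 67, 322]);
translate([0, 1294, 0]) cube([67, 67, 322]);
translate([1881, 0, 0]) cube([67, 67, 322]);
translate([1881, 1294, 0]) cube([67, 67, 322]);
translate([67, 0, 155]) cube([1814, 35, 125]);
translate([67, 1326, 155]) cube([1814, 35, 125]);
translate([0, 67, 155]) cube([35, 1227, 125]);
translate([1913, 67, 155]) cube([35, 1227, 125]);
translate([195, 0, 280]) cube([82, 1361, 25]);
translate([405, 0, 280]) cube([82, 1361, 25]);
translate([615, 0, 280]) cube([82, 1361, 25]);
translate([825, 0, 280]) cube([82, 1361, 25]);
translate([1035, 0, 280]) cube([82, 1361, 25]);
translate([1245, 0, 280]) cube([82, 1361, 25]);
translate([1455, 0, 280]) cube([82, 1361, 25]);
translate([1665, 0, 280]) cube([82, 1361, 25]);


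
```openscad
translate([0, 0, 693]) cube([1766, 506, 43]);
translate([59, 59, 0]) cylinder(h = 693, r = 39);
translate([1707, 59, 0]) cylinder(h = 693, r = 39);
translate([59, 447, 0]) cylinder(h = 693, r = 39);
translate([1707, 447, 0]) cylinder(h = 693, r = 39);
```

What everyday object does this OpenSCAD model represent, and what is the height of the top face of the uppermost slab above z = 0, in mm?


A table. The table height is 736 mm.

A 1766×506×43 slab sits at z = 693 on four Ø78 mm round legs — a table. The top surface is at 693 + 43 = 736 mm.


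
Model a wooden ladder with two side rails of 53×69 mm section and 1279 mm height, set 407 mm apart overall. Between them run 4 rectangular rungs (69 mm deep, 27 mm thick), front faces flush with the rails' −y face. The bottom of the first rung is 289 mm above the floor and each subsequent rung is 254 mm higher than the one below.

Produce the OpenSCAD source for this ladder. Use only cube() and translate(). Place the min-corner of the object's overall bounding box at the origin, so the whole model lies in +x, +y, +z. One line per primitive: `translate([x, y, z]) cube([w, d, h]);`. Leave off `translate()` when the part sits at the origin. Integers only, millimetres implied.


// rung span = 407 - 2*53 = 301
// rung[k] z = 289 + k*254
cube([53, 69, 1279]);
translate([354, 0, 0]) cube([53, 69, 1279]);
translate([53, 0, 289]) cube([301, 69, 27]);
translate([53, 0, 543]) cube([301, 69, 27]);
translate([53, 0, 797]) cube([301, 69, 27]);
translate([53, 0, 1051]) cube([301, 69, 27]);


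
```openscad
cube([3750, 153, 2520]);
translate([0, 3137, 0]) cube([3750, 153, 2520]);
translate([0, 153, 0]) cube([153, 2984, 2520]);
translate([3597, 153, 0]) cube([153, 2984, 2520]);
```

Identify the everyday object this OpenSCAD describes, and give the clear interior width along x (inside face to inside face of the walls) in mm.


A house (or room) frame. The interior width is 3444 mm.

Four 2520 mm walls enclosing a rectangle with no floor or roof — a room or house frame. Outside width is 3750 mm and wall thickness is 153 mm, so the interior width is 3750 − 2 × 153 = 3444 mm.


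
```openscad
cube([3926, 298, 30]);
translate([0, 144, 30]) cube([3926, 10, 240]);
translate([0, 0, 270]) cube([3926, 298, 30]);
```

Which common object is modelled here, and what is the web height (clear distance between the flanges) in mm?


An I-beam. The web height is 240 mm.

Two wide flanges with a thin centred web — an I-beam. Overall 300 mm minus two 30 mm flanges gives a web of 300 − 2·30 = 240 mm.


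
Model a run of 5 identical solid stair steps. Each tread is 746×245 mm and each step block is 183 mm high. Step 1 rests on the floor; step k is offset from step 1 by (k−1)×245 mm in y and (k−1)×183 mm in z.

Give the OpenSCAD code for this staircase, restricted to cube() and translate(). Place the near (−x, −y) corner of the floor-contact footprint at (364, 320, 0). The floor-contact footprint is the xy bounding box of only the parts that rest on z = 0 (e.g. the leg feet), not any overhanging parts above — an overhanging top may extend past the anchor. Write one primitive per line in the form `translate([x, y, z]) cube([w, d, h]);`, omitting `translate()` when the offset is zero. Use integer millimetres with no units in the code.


translate([364, 320, 0]) cube([746, 245, 183]);
translate([364, 565, 183]) cube([746, 245, 183]);
translate([364, 810, 366]) cube([746, 245, 183]);
translate([364, 1055, 549]) cube([746, 245, 183]);
translate([364, 1300, 732]) cube([746, 245, 183]);


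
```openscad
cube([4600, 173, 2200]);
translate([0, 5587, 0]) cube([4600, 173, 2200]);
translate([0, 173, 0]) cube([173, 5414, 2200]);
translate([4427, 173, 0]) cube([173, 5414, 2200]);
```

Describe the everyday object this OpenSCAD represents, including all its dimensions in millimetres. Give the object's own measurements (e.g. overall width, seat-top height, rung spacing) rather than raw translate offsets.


The wall frame of a small rectangular building: four walls, each 2200 mm tall and 173 mm thick, enclosing a footprint 4600 mm (x) by 5760 mm (y) outside-to-outside, with no floor or roof. The front and back walls (the −y and +y sides) span the full width; the two side walls fit between them.


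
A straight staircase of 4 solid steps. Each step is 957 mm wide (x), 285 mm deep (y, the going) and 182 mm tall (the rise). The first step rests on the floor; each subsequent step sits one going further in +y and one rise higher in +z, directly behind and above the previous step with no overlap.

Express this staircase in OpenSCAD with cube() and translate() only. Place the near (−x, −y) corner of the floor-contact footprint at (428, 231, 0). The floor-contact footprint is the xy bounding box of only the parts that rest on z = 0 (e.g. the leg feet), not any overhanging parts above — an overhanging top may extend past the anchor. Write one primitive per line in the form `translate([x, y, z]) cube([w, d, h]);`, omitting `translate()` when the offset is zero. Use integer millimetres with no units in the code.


translate([428, 231, 0]) cube([957, 285, 182]);
translate([428, 516, 182]) cube([957, 285, 182]);
translate([428, 801, 364]) cube([957, 285, 182]);
translate([428, 1086, 546]) cube([957, 285, 182]);


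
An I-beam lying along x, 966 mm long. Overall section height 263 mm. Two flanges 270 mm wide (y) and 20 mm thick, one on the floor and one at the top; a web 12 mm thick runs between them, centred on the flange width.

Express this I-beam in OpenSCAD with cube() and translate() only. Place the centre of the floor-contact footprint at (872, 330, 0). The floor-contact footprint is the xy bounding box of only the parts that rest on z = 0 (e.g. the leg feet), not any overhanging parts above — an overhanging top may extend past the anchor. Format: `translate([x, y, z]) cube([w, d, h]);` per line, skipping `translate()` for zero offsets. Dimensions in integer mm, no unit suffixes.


translate([389, 195, 0]) cube([966, 270, 20]);
translate([389, 324, 20]) cube([966, 12, 223]);
translate([389, 195, 243]) cube([966, 270, 20]);


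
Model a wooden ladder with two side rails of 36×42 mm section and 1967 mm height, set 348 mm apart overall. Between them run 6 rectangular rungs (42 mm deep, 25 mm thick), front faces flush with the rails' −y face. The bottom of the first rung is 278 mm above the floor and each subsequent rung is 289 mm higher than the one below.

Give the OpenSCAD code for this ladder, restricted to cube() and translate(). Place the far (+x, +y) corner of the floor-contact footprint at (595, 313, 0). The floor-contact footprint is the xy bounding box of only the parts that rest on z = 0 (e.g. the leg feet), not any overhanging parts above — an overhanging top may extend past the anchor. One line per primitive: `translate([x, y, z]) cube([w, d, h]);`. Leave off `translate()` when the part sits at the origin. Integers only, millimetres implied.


translate([247, 271, 0]) cube([36, 42, 1967]);
translate([559, 271, 0]) cube([36, 42, 1967]);
translate([283, 271, 278]) cube([276, 42, 25]);
translate([283, 271, 567]) cube([276, 42, 25]);
translate([283, 271, 856]) cube([276, 42, 25]);
translate([283, 271, 1145]) cube([276, 42, 25]);
translate([283, 271, 1434]) cube([276, 42, 25]);
translate([283, 271, 1723]) cube([276, 42, 25]);


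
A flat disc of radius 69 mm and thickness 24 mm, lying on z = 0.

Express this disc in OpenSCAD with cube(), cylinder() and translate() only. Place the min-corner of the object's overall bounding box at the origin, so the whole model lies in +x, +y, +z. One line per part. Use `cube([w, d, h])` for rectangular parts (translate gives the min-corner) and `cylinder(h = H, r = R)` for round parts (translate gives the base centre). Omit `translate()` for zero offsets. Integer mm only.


translate([69, 69, 0]) cylinder(h = 24, r = 69);


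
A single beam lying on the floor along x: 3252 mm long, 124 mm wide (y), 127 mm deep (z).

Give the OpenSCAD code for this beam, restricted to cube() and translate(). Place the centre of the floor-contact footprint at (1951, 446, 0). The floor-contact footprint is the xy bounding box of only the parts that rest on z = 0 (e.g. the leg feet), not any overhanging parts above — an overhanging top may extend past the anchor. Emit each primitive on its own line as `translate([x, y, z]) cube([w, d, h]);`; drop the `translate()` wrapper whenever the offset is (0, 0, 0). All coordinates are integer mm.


translate([325, 384, 0]) cube([3252, 124, 127]);


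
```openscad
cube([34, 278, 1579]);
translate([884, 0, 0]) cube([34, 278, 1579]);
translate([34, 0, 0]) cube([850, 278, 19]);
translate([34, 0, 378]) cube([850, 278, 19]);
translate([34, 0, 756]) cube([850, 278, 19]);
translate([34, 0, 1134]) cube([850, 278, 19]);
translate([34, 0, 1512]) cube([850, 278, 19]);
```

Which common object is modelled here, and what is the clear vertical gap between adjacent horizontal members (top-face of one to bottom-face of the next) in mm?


A bookshelf. The clear shelf gap is 359 mm.

Two tall side panels with 5 horizontal boards between them — a bookshelf. The first two shelf undersides are at z = 0 and z = 378; with shelf thickness 19, the clear gap is 378 − 0 − 19 = 359 mm.


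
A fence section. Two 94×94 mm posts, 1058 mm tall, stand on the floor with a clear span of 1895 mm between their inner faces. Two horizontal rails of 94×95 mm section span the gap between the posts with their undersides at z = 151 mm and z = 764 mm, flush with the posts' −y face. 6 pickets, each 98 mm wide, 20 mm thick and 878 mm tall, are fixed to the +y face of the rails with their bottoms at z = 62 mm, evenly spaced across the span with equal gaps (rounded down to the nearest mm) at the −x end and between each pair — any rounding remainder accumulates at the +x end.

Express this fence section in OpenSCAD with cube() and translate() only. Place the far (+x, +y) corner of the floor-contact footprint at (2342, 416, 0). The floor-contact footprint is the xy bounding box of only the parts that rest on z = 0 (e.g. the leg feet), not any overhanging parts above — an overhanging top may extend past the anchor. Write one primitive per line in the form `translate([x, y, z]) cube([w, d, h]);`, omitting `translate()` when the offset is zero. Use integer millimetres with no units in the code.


translate([259, 322, 0]) cube([94, 94, 1058]);
translate([2248, 322, 0]) cube([94, 94, 1058]);
translate([353, 322, 151]) cube([1895, 94, 95]);
translate([353, 322, 764]) cube([1895, 94, 95]);
translate([539, 416, 62]) cube([98, 20, 878]);
translate([823, 416, 62]) cube([98, 20, 878]);
translate([1107, 416, 62]) cube([98, 20, 878]);
translate([1391, 416, 62]) cube([98, 20, 878]);
translate([1675, 416, 62]) cube([98, 20, 878]);
translate([1959, 416, 62]) cube([98, 20, 878]);


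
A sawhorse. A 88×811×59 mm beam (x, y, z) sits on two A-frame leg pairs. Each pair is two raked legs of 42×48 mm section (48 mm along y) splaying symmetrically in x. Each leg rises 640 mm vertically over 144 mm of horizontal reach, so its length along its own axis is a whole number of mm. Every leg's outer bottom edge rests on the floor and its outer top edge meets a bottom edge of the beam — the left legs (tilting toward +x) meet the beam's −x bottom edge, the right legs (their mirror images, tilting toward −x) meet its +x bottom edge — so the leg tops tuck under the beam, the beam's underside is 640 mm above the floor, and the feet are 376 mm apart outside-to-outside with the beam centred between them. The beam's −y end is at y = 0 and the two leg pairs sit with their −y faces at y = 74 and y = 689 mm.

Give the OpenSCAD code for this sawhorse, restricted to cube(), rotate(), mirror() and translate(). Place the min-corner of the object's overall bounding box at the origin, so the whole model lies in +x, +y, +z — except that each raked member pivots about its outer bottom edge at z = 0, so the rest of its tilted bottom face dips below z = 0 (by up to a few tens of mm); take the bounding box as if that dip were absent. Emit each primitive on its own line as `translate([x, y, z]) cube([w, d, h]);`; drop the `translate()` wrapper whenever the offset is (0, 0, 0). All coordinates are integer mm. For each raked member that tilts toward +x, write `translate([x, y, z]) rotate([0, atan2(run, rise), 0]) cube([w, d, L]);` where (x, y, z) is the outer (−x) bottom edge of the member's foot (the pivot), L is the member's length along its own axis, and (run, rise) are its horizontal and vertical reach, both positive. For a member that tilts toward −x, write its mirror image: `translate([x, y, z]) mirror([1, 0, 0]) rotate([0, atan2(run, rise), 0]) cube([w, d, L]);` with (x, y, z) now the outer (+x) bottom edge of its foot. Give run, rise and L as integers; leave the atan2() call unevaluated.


// leg length = √(144² + 640²) = 656
// right-leg outer foot x = 2·144 + 88 = 376
// beam min-corner = (144, 0, 640)
translate([144, 0, 640]) cube([88, 811, 59]);
translate([0, 74, 0]) rotate([0, atan2(144, 640), 0]) cube([42, 48, 656]);
translate([376, 74, 0]) mirror([1, 0, 0]) rotate([0, atan2(144, 640), 0]) cube([42, 48, 656]);
translate([0, 689, 0]) rotate([0, atan2(144, 640), 0]) cube([42, 48, 656]);
translate([376, 689, 0]) mirror([1, 0, 0]) rotate([0, atan2(144, 640), 0]) cube([42, 48, 656]);


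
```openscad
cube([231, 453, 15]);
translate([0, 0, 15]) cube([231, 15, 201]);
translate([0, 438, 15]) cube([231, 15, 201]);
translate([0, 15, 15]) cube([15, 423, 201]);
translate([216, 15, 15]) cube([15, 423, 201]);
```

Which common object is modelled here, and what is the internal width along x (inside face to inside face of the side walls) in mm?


An open box. The internal width is 201 mm.

A 231×453 base slab with four walls standing on it — an open box. The base is 231 mm wide and the walls are 15 mm thick, so the internal width is 231 − 2 × 15 = 201 mm.


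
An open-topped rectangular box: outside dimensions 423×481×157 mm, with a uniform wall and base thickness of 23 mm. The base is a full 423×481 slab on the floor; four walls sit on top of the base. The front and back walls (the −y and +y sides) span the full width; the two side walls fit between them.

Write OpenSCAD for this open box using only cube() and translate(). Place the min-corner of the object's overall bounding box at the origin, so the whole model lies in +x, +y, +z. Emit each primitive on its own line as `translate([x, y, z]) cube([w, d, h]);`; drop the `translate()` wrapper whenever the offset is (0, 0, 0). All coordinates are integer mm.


cube([423, 481, 23]);
translate([0, 0, 23]) cube([423, 23, 134]);
translate([0, 458, 23]) cube([423, 23, 134]);
translate([0, 23, 23]) cube([23, 435, 134]);
translate([400, 23, 23]) cube([23, 435, 134]);


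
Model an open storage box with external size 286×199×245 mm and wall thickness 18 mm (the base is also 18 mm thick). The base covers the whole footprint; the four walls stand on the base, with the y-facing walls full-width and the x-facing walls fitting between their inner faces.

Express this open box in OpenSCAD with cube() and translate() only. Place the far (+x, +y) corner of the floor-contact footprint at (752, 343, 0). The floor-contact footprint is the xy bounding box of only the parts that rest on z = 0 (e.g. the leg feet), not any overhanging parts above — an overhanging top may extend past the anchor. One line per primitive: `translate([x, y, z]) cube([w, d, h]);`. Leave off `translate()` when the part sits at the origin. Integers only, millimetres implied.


translate([466, 144, 0]) cube([286, 199, 18]);
translate([466, 144, 18]) cube([286, 18, 227]);
translate([466, 325, 18]) cube([286, 18, 227]);
translate([466, 162, 18]) cube([18, 163, 227]);
translate([734, 162, 18]) cube([18, 163, 227]);


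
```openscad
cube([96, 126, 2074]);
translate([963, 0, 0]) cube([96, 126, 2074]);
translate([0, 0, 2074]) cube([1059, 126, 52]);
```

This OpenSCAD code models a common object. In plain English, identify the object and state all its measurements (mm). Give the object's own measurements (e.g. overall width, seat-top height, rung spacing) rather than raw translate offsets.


A door frame. The clear opening is 867 mm wide and 2074 mm high. Two 96 mm wide jambs, 126 mm deep, stand either side of the opening from the floor to the top of the opening. A 52 mm thick head sits across the top of both jambs, spanning the full outside width of the frame.


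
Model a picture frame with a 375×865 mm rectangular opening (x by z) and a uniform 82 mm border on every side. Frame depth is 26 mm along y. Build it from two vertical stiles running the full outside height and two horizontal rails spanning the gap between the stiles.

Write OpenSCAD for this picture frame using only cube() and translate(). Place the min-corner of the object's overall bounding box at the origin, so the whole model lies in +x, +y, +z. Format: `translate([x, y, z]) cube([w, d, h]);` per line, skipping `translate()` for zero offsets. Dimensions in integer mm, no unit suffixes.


cube([82, 26, 1029]);
translate([457, 0, 0]) cube([82, 26, 1029]);
translate([82, 0, 0]) cube([375, 26, 82]);
translate([82, 0, 947]) cube([375, 26, 82]);


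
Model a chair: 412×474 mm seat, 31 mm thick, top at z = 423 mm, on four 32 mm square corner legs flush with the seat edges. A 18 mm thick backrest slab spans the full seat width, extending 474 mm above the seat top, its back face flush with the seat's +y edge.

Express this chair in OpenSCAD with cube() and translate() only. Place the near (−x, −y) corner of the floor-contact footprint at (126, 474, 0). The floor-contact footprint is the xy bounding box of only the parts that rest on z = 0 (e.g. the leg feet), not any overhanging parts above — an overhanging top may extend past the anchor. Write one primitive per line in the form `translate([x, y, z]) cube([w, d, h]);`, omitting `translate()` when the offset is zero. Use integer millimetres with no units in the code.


translate([126, 474, 392]) cube([412, 474, 31]);
translate([126, 474, 0]) cube([32, 32, 392]);
translate([506, 474, 0]) cube([32, 32, 392]);
translate([126, 916, 0]) cube([32, 32, 392]);
translate([506, 916, 0]) cube([32, 32, 392]);
translate([126, 930, 423]) cube([412, 18, 474]);


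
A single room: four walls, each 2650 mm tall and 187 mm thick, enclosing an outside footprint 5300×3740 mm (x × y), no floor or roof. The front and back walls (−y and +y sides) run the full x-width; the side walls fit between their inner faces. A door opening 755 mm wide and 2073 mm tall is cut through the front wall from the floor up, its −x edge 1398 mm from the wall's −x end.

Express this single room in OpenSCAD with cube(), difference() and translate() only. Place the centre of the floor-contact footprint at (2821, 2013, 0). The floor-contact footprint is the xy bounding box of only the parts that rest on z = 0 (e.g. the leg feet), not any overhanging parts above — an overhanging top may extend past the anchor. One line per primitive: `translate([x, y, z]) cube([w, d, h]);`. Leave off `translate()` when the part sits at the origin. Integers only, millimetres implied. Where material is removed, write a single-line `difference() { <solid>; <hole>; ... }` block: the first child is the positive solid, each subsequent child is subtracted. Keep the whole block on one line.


difference() { translate([171, 143, 0]) cube([5300, 187, 2650]); translate([1569, 143, 0]) cube([755, 187, 2073]); }
translate([171, 3696, 0]) cube([5300, 187, 2650]);
translate([171, 330, 0]) cube([187, 3366, 2650]);
translate([5284, 330, 0]) cube([187, 3366, 2650]);


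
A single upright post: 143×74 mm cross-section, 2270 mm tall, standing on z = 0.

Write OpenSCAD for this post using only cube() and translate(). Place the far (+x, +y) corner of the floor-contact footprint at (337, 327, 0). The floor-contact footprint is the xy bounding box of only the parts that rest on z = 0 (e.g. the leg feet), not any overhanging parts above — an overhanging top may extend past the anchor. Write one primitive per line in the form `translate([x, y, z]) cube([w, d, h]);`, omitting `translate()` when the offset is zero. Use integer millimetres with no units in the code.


translate([194, 253, 0]) cube([143, 74, 2270]);


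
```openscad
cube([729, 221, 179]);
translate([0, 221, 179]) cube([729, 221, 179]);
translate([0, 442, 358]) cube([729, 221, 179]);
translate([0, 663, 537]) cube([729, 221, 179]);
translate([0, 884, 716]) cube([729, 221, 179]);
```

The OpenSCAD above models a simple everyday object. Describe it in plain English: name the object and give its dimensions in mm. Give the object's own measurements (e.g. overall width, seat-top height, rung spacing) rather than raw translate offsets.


A straight staircase of 5 solid steps. Each step is 729 mm wide (x), 221 mm deep (y, the going) and 179 mm tall (the rise). The first step rests on the floor; each subsequent step sits one going further in +y and one rise higher in +z, directly behind and above the previous step with no overlap.


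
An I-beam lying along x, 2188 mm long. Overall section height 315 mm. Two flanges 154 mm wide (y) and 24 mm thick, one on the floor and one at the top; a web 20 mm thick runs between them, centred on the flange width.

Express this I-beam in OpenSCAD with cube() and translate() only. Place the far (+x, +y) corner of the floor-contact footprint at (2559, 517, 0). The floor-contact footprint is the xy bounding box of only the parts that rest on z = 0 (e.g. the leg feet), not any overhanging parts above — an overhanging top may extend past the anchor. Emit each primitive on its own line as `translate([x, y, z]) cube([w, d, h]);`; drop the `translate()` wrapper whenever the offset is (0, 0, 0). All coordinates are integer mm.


translate([371, 363, 0]) cube([2188, 154, 24]);
translate([371, 430, 24]) cube([2188, 20, 267]);
translate([371, 363, 291]) cube([2188, 154, 24]);


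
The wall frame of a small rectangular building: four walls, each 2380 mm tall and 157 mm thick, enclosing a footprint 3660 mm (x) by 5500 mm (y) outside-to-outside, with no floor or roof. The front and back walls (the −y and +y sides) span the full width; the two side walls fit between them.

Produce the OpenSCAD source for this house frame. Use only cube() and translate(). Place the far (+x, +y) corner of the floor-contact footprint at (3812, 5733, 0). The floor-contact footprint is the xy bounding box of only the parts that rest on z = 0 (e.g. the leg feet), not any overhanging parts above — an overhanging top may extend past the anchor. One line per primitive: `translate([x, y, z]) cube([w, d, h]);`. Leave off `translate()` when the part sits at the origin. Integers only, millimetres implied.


translate([152, 233, 0]) cube([3660, 157, 2380]);
translate([152, 5576, 0]) cube([3660, 157, 2380]);
translate([152, 390, 0]) cube([157, 5186, 2380]);
translate([3655, 390, 0]) cube([157, 5186, 2380]);


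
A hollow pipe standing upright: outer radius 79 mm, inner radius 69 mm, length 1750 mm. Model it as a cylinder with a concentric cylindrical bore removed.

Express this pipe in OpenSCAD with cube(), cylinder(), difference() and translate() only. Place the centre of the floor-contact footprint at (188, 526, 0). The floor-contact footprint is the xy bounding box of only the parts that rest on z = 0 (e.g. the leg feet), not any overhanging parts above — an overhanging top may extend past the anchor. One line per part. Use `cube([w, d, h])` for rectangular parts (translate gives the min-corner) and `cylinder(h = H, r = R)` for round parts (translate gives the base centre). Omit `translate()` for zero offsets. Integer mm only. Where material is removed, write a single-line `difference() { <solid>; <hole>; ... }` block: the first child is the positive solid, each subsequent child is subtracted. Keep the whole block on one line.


difference() { translate([188, 526, 0]) cylinder(h = 1750, r = 79); translate([188, 526, 0]) cylinder(h = 1750, r = 69); }


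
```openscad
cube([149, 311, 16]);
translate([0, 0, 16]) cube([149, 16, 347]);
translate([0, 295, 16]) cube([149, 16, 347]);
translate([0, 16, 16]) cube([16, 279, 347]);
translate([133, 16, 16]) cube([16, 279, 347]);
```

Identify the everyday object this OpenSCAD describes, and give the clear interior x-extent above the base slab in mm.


An open box. The internal width is 117 mm.

A 149×311 base slab with four walls standing on it — an open box. The base is 149 mm wide and the walls are 16 mm thick, so the internal width is 149 − 2 × 16 = 117 mm.


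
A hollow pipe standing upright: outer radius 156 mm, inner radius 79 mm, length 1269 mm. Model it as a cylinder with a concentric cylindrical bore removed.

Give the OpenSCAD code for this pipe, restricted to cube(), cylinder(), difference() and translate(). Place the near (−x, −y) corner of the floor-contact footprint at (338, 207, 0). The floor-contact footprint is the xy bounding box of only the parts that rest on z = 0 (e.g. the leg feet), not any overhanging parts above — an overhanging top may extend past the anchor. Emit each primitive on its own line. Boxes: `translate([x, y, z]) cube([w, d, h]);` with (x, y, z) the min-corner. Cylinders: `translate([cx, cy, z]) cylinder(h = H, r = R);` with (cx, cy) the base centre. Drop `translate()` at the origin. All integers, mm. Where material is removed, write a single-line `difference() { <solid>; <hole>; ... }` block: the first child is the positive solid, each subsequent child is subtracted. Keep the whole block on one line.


difference() { translate([494, 363, 0]) cylinder(h = 1269, r = 156); translate([494, 363, 0]) cylinder(h = 1269, r = 79); }


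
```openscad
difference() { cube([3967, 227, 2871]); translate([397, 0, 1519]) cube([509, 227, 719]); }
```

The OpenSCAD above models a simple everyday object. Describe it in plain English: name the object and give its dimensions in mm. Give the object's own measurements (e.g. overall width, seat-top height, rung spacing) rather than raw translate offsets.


A wall 3967 mm long (x), 227 mm thick (y), 2871 mm tall, with a rectangular window opening cut through it. The opening is 509 mm wide and 719 mm tall; its sill is at z = 1519 mm and its near (−x) edge is 397 mm from the wall's −x end. The opening passes through the full wall thickness.


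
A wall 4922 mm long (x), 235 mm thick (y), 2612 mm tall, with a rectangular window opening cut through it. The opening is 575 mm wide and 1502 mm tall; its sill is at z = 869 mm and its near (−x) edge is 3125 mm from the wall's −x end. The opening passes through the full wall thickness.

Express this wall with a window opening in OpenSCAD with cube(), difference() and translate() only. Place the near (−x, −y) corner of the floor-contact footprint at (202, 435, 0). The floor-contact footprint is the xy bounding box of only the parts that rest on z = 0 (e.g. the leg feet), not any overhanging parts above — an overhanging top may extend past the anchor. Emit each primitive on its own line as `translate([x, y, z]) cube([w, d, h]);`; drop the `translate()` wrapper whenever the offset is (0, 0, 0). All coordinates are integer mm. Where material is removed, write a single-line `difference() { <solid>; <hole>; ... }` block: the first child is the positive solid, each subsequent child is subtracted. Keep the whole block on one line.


difference() { translate([202, 435, 0]) cube([4922, 235, 2612]); translate([3327, 435, 869]) cube([575, 235, 1502]); }
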